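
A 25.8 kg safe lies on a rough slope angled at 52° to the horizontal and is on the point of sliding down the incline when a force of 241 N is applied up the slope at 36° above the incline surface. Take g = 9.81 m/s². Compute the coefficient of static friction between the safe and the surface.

μ ≈ 0.316

On the verge of sliding down the incline, friction is at its maximum μN and acts up the slope.
Perpendicular to incline: N = W cos 52° − P sin 36° = 155.8 − 141.7 = 14.17 N.
Along incline: P cos 36° + μN = W sin 52° → μ = (W sin 52° − P cos 36°) / N = 0.3156.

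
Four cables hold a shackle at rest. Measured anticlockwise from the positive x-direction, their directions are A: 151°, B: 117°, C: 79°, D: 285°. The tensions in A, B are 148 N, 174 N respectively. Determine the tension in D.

T_D ≈ 565 N

Resolve: ΣF_x = 148 cos 151° + 174 cos 117° + T_C cos 79° + T_D cos 285° = 0.
        ΣF_y = 148 sin 151° + 174 sin 117° + T_C sin 79° + T_D sin 285° = 0.
The known terms sum to (-208.4, 226.8) N, so 0.1908 T_C + 0.2588 T_D = 208.4 and 0.9816 T_C − 0.9659 T_D = -226.8.
Solving simultaneously: T_C = 325.4 N, T_D = 565.5 N.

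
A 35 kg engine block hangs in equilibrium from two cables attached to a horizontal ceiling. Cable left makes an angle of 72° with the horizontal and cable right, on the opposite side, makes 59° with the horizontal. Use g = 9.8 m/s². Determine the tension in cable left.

Weight W = 35 × 9.8 = 343 N acts straight down.
Horizontal: T_left cos 72° = T_right cos 59°  →  T_right = 0.6 T_left.
Vertical: T_left sin 72° + T_right sin 59° = 343.
Substituting the horizontal relation into the vertical equation gives 1.465 T_left = 343, so T_left = 234.1 N.

T_left ≈ 234 N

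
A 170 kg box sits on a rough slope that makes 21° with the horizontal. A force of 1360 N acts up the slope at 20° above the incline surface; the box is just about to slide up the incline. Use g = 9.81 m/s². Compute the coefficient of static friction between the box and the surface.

On the verge of sliding up the incline, friction is at its maximum μN and acts down the slope.
Perpendicular to incline: N = W cos 21° − P sin 20° = 1557 − 465.1 = 1092 N.
Along incline: P cos 20° − μN = W sin 21° → μ = −(W sin 21° − P cos 20°) / N = 0.6231.

μ ≈ 0.623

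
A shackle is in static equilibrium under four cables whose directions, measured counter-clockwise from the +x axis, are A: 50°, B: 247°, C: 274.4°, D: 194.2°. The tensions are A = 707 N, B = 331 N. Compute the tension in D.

Resolve: ΣF_x = 707 cos 50° + 331 cos 247° + T_C cos 274.4° + T_D cos 194.2° = 0.
        ΣF_y = 707 sin 50° + 331 sin 247° + T_C sin 274.4° + T_D sin 194.2° = 0.
The known terms sum to (325.1, 236.9) N, so 0.0767 T_C − 0.9694 T_D = -325.1 and -0.9971 T_C − 0.2453 T_D = -236.9.
Solving simultaneously: T_C = 152.1 N, T_D = 347.4 N.

T_D ≈ 347 N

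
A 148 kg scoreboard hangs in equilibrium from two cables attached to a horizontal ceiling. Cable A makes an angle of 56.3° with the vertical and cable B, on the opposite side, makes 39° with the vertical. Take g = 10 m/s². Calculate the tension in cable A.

T_A ≈ 935 N

Angles from the horizontal: cable A is 90° − 56.3° = 33.7°, cable B is 90° − 39° = 51°.
Weight W = 148 × 10 = 1480 N acts straight down.
Horizontal: T_A cos 33.7° = T_B cos 51°  →  T_B = 1.322 T_A.
Vertical: T_A sin 33.7° + T_B sin 51° = 1480.
Substituting the horizontal relation into the vertical equation gives 1.582 T_A = 1480, so T_A = 935.4 N.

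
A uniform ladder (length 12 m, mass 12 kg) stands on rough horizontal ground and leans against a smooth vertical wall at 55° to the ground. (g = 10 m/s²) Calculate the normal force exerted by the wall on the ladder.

Torques about the foot: N_wall · 12 sin 55° = 12×10×6 cos 55° → N_wall = 42.012 N.

N_wall ≈ 42 N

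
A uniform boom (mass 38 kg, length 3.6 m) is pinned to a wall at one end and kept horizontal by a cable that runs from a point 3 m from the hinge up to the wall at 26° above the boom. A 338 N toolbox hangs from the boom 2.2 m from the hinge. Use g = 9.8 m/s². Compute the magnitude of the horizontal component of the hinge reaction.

Take torques about the hinge: T sin 26° · 3 = 38×9.8×1.8 + 338×2.2 = 1413.9 N·m.
So T = 1413.9 / (0.4384 × 3) = 1075.1 N.
ΣF_x = 0: H_x = T cos 26° = 966.32 N.

H_x ≈ 966 N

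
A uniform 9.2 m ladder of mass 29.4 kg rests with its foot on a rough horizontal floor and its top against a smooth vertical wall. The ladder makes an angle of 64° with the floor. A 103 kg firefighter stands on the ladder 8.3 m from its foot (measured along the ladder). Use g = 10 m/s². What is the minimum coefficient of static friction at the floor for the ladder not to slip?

μ_min ≈ 0.396

ΣF_y = 0: N_floor = 29.4×10 + 103×10 = 1324 N.
Torques about the foot: N_wall · 9.2 sin 64° = 29.4×10×4.6 cos 64° + 103×10×8.3 cos 64° → N_wall = 524.92 N.
ΣF_x = 0: f_floor = N_wall = 524.92 N.
μ_min = f_floor / N_floor = 524.92 / 1324 = 0.3965.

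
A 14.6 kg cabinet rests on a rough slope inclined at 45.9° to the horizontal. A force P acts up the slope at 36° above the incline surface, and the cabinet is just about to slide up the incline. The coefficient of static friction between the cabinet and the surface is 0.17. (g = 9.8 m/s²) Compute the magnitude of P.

P ≈ 132 N

On the verge of sliding up the incline, friction equals μN and acts down the slope.
Perpendicular: N + P sin 36° = W cos 45.9° = 99.57 N.
Along incline: P cos 36° = W sin 45.9° + μN  with W sin 45.9° = 102.7 N.
Solving the pair for P and N: P = 131.7 N, N = 22.18 N (and f = μN = 3.771 N).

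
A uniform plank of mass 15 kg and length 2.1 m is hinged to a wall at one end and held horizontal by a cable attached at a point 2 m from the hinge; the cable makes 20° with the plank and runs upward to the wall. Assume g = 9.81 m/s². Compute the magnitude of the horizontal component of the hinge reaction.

Take torques about the hinge: T sin 20° · 2 = 15×9.81×1.05 = 154.51 N·m.
So T = 154.51 / (0.3420 × 2) = 225.87 N.
ΣF_x = 0: H_x = T cos 20° = 212.25 N.

H_x ≈ 212 N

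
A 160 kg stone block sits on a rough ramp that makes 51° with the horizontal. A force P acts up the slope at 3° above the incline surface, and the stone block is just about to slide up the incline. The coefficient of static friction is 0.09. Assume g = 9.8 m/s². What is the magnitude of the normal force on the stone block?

On the verge of sliding up the incline, friction equals μN and acts down the slope.
Perpendicular: N + P sin 3° = W cos 51° = 986.8 N.
Along incline: P cos 3° = W sin 51° + μN  with W sin 51° = 1219 N.
Solving the pair for P and N: P = 1303 N, N = 918.6 N (and f = μN = 82.67 N).

N ≈ 919 N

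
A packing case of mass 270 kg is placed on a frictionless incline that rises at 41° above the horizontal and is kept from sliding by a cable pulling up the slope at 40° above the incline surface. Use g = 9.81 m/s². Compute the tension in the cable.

Take axes along and perpendicular to the incline. Weight components: W sin 41° = 1738 N down-slope, W cos 41° = 1999 N into the surface.
Along incline: T cos 40° = W sin 41° → T = 2268 N.
Perpendicular: N = W cos 41° − T sin 40° = 540.9 N.

T ≈ 2270 N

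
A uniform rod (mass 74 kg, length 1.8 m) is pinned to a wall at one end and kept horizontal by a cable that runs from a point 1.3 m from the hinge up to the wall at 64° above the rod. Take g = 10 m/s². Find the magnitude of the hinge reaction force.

Take torques about the hinge: T sin 64° · 1.3 = 74×10×0.9 = 666 N·m.
So T = 666 / (0.8988 × 1.3) = 569.99 N.
ΣF_x = 0: H_x = T cos 64° = 249.87 N.
ΣF_y = 0: H_y = (74×10) − T sin 64° = 740 − 512.31 = 227.69 N.
|H| = √(H_x² + H_y²) = √((249.87)² + (227.69)²) = 338.05 N.

|H| ≈ 338 N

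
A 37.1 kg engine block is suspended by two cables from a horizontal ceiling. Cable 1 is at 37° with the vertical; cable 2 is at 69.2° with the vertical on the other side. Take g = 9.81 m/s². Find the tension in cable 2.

T_2 ≈ 228 N

Angles from the horizontal: cable 1 is 90° − 37° = 53°, cable 2 is 90° − 69.2° = 20.8°.
Weight W = 37.1 × 9.81 = 364 N acts straight down.
Horizontal: T_1 cos 53° = T_2 cos 20.8°  →  T_1 = 1.553 T_2.
Vertical: T_1 sin 53° + T_2 sin 20.8° = 364.
Substituting the horizontal relation into the vertical equation gives 1.596 T_2 = 364, so T_2 = 228.1 N.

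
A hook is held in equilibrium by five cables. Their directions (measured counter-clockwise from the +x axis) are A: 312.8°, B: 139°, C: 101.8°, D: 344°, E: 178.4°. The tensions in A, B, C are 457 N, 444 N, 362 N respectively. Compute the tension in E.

Resolve: ΣF_x = 457 cos 312.8° + 444 cos 139° + 362 cos 101.8° + T_D cos 344° + T_E cos 178.4° = 0.
        ΣF_y = 457 sin 312.8° + 444 sin 139° + 362 sin 101.8° + T_D sin 344° + T_E sin 178.4° = 0.
The known terms sum to (-98.61, 310.3) N, so 0.9613 T_D − 0.9996 T_E = 98.61 and -0.2756 T_D + 0.0279 T_E = -310.3.
Solving simultaneously: T_D = 1236 N, T_E = 1090 N.

T_E ≈ 1090 N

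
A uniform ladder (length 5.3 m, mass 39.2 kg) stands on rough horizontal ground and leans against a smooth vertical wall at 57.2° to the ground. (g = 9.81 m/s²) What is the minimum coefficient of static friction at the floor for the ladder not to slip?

μ_min ≈ 0.322

ΣF_y = 0: N_floor = 39.2×9.81 = 384.55 N.
Torques about the foot: N_wall · 5.3 sin 57.2° = 39.2×9.81×2.65 cos 57.2° → N_wall = 123.91 N.
ΣF_x = 0: f_floor = N_wall = 123.91 N.
μ_min = f_floor / N_floor = 123.91 / 384.55 = 0.3222.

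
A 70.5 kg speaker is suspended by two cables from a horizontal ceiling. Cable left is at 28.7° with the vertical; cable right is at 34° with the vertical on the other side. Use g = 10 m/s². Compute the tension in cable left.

Angles from the horizontal: cable left is 90° − 28.7° = 61.3°, cable right is 90° − 34° = 56°.
Weight W = 70.5 × 10 = 705 N acts straight down.
Horizontal: T_left cos 61.3° = T_right cos 56°  →  T_right = 0.8588 T_left.
Vertical: T_left sin 61.3° + T_right sin 56° = 705.
Substituting the horizontal relation into the vertical equation gives 1.589 T_left = 705, so T_left = 443.6 N.

T_left ≈ 444 N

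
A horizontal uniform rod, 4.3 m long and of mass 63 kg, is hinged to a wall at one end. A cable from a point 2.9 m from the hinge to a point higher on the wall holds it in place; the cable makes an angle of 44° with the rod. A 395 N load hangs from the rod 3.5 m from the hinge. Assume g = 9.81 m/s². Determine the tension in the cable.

Take torques about the hinge: T sin 44° · 2.9 = 63×9.81×2.15 + 395×3.5 = 2711.3 N·m.
So T = 2711.3 / (0.6947 × 2.9) = 1345.9 N.

T ≈ 1350 N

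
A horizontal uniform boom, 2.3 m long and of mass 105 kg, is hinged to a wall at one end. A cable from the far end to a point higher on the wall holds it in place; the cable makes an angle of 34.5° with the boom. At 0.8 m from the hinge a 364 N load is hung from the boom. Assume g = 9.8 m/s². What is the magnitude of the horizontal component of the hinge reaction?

H_x ≈ 933 N

Take torques about the hinge: T sin 34.5° · 2.3 = 105×9.8×1.15 + 364×0.8 = 1474.5 N·m.
So T = 1474.5 / (0.5664 × 2.3) = 1131.9 N.
ΣF_x = 0: H_x = T cos 34.5° = 932.82 N.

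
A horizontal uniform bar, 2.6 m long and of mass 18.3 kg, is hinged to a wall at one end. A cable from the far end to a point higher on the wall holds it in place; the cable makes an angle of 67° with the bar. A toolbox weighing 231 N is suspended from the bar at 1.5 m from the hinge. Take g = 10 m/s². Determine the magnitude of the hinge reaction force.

Take torques about the hinge: T sin 67° · 2.6 = 18.3×10×1.3 + 231×1.5 = 584.4 N·m.
So T = 584.4 / (0.9205 × 2.6) = 244.18 N.
ΣF_x = 0: H_x = T cos 67° = 95.409 N.
ΣF_y = 0: H_y = (18.3×10 + 231) − T sin 67° = 414 − 224.77 = 189.23 N.
|H| = √(H_x² + H_y²) = √((95.409)² + (189.23)²) = 211.92 N.

|H| ≈ 212 N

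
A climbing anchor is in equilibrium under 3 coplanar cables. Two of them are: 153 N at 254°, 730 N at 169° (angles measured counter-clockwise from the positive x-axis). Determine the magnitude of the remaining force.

Sum the known components: ΣF_x = -758.8 N, ΣF_y = -7.782 N.
For equilibrium the remaining force must supply (−ΣF_x, −ΣF_y) = (758.8, 7.782) N.
Magnitude = √((758.8)² + (7.782)²) = 758.8 N; direction = atan2(7.782, 758.8) = 0.6°.

F ≈ 759 N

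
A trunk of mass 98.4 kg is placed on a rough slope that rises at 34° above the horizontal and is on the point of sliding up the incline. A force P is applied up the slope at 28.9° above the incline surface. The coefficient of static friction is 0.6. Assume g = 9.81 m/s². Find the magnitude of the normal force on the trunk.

N ≈ 377 N

On the verge of sliding up the incline, friction equals μN and acts down the slope.
Perpendicular: N + P sin 28.9° = W cos 34° = 800.3 N.
Along incline: P cos 28.9° = W sin 34° + μN  with W sin 34° = 539.8 N.
Solving the pair for P and N: P = 875.2 N, N = 377.3 N (and f = μN = 226.4 N).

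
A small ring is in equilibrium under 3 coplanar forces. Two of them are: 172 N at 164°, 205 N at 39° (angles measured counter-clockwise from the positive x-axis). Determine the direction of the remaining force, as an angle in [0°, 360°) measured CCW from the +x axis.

Sum the known components: ΣF_x = -6.022 N, ΣF_y = 176.4 N.
For equilibrium the remaining force must supply (−ΣF_x, −ΣF_y) = (6.022, -176.4) N.
Magnitude = √((6.022)² + (-176.4)²) = 176.5 N; direction = atan2(-176.4, 6.022) = 272.0°.

θ ≈ 272°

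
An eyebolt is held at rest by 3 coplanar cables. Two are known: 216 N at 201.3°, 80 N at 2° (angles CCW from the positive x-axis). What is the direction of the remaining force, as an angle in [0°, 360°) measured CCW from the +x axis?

Sum the known components: ΣF_x = -121.3 N, ΣF_y = -75.67 N.
For equilibrium the remaining force must supply (−ΣF_x, −ΣF_y) = (121.3, 75.67) N.
Magnitude = √((121.3)² + (75.67)²) = 143 N; direction = atan2(75.67, 121.3) = 32.0°.

θ ≈ 32°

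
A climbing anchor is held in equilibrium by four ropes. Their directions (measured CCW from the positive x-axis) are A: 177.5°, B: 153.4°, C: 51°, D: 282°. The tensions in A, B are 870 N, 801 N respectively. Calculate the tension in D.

T_D ≈ 1910 N

Resolve: ΣF_x = 870 cos 177.5° + 801 cos 153.4° + T_C cos 51° + T_D cos 282° = 0.
        ΣF_y = 870 sin 177.5° + 801 sin 153.4° + T_C sin 51° + T_D sin 282° = 0.
The known terms sum to (-1585, 396.6) N, so 0.6293 T_C + 0.2079 T_D = 1585 and 0.7771 T_C − 0.9781 T_D = -396.6.
Solving simultaneously: T_C = 1889 N, T_D = 1907 N.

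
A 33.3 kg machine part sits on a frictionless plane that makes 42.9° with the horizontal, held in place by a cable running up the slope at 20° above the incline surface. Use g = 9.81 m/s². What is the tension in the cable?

T ≈ 237 N

Take axes along and perpendicular to the incline. Weight components: W sin 42.9° = 222.4 N down-slope, W cos 42.9° = 239.3 N into the surface.
Along incline: T cos 20° = W sin 42.9° → T = 236.6 N.
Perpendicular: N = W cos 42.9° − T sin 20° = 158.4 N.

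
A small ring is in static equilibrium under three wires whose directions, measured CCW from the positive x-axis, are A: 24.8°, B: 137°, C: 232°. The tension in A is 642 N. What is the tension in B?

T_B ≈ 295 N

Resolve: ΣF_x = 642 cos 24.8° + T_B cos 137° + T_C cos 232° = 0.
        ΣF_y = 642 sin 24.8° + T_B sin 137° + T_C sin 232° = 0.
The known terms sum to (582.8, 269.3) N, so -0.7314 T_B − 0.6157 T_C = -582.8 and 0.6820 T_B − 0.7880 T_C = -269.3.
Solving simultaneously: T_B = 294.6 N, T_C = 596.7 N.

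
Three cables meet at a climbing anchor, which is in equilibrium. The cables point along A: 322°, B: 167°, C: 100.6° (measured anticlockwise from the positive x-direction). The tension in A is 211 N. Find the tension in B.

Resolve: ΣF_x = 211 cos 322° + T_B cos 167° + T_C cos 100.6° = 0.
        ΣF_y = 211 sin 322° + T_B sin 167° + T_C sin 100.6° = 0.
The known terms sum to (166.3, -129.9) N, so -0.9744 T_B − 0.1840 T_C = -166.3 and 0.2250 T_B + 0.9829 T_C = 129.9.
Solving simultaneously: T_B = 152.3 N, T_C = 97.31 N.

T_B ≈ 152 N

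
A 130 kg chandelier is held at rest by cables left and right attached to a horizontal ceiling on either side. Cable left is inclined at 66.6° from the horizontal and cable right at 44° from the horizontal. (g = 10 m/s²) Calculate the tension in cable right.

Weight W = 130 × 10 = 1300 N acts straight down.
Horizontal: T_left cos 66.6° = T_right cos 44°  →  T_left = 1.811 T_right.
Vertical: T_left sin 66.6° + T_right sin 44° = 1300.
Substituting the horizontal relation into the vertical equation gives 2.357 T_right = 1300, so T_right = 551.6 N.

T_right ≈ 552 N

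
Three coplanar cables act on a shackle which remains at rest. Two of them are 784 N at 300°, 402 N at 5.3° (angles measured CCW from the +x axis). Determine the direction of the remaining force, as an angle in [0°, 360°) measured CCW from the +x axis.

θ ≈ 141°

Sum the known components: ΣF_x = 792.3 N, ΣF_y = -641.8 N.
For equilibrium the remaining force must supply (−ΣF_x, −ΣF_y) = (-792.3, 641.8) N.
Magnitude = √((-792.3)² + (641.8)²) = 1020 N; direction = atan2(641.8, -792.3) = 141.0°.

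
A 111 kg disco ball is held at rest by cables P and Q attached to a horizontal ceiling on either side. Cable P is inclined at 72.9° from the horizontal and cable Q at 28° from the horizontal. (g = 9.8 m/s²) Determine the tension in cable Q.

Weight W = 111 × 9.8 = 1088 N acts straight down.
Horizontal: T_P cos 72.9° = T_Q cos 28°  →  T_P = 3.003 T_Q.
Vertical: T_P sin 72.9° + T_Q sin 28° = 1088.
Substituting the horizontal relation into the vertical equation gives 3.34 T_Q = 1088, so T_Q = 325.7 N.

T_Q ≈ 326 N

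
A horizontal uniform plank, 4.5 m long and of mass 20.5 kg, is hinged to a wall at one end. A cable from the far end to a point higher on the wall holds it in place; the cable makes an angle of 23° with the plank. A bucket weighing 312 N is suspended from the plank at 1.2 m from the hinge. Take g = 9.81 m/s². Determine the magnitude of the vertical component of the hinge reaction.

|H_y| ≈ 329 N

Take torques about the hinge: T sin 23° · 4.5 = 20.5×9.81×2.25 + 312×1.2 = 826.89 N·m.
So T = 826.89 / (0.3907 × 4.5) = 470.28 N.
ΣF_y = 0: H_y = (20.5×9.81 + 312) − T sin 23° = 513.11 − 183.75 = 329.35 N.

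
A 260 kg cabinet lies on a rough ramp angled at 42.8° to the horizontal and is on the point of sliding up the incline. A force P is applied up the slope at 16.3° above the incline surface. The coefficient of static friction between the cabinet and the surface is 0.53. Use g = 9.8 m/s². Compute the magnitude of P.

On the verge of sliding up the incline, friction equals μN and acts down the slope.
Perpendicular: N + P sin 16.3° = W cos 42.8° = 1870 N.
Along incline: P cos 16.3° = W sin 42.8° + μN  with W sin 42.8° = 1731 N.
Solving the pair for P and N: P = 2456 N, N = 1180 N (and f = μN = 625.6 N).

P ≈ 2460 N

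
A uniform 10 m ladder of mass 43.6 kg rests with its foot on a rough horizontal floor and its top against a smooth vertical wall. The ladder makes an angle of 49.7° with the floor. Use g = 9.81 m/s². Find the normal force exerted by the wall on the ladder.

Torques about the foot: N_wall · 10 sin 49.7° = 43.6×9.81×5 cos 49.7° → N_wall = 181.36 N.

N_wall ≈ 181 N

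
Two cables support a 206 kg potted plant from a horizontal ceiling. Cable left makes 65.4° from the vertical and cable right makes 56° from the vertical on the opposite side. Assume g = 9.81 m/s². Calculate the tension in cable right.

Angles from the horizontal: cable left is 90° − 65.4° = 24.6°, cable right is 90° − 56° = 34°.
Weight W = 206 × 9.81 = 2021 N acts straight down.
Horizontal: T_left cos 24.6° = T_right cos 34°  →  T_left = 0.9118 T_right.
Vertical: T_left sin 24.6° + T_right sin 34° = 2021.
Substituting the horizontal relation into the vertical equation gives 0.9388 T_right = 2021, so T_right = 2153 N.

T_right ≈ 2150 N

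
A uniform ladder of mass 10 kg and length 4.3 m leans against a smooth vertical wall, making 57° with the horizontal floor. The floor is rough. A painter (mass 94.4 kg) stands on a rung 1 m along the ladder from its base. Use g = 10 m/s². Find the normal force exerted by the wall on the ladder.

Torques about the foot: N_wall · 4.3 sin 57° = 10×10×2.15 cos 57° + 94.4×10×1 cos 57° → N_wall = 175.04 N.

N_wall ≈ 175 N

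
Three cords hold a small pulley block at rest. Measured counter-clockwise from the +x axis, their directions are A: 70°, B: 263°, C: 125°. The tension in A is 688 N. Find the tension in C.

T_C ≈ 231 N

Resolve: ΣF_x = 688 cos 70° + T_B cos 263° + T_C cos 125° = 0.
        ΣF_y = 688 sin 70° + T_B sin 263° + T_C sin 125° = 0.
The known terms sum to (235.3, 646.5) N, so -0.1219 T_B − 0.5736 T_C = -235.3 and -0.9925 T_B + 0.8192 T_C = -646.5.
Solving simultaneously: T_B = 842.3 N, T_C = 231.3 N.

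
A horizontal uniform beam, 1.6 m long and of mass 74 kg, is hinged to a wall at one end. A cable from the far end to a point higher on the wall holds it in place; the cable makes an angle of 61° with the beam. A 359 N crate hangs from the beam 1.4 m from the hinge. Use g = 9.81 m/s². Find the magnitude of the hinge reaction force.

|H| ≈ 554 N

Take torques about the hinge: T sin 61° · 1.6 = 74×9.81×0.8 + 359×1.4 = 1083.4 N·m.
So T = 1083.4 / (0.8746 × 1.6) = 774.16 N.
ΣF_x = 0: H_x = T cos 61° = 375.32 N.
ΣF_y = 0: H_y = (74×9.81 + 359) − T sin 61° = 1084.9 − 677.1 = 407.85 N.
|H| = √(H_x² + H_y²) = √((375.32)² + (407.85)²) = 554.26 N.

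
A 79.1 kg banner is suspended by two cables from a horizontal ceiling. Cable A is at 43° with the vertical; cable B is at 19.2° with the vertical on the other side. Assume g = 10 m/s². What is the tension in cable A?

T_A ≈ 294 N

Angles from the horizontal: cable A is 90° − 43° = 47°, cable B is 90° − 19.2° = 70.8°.
Weight W = 79.1 × 10 = 791 N acts straight down.
Horizontal: T_A cos 47° = T_B cos 70.8°  →  T_B = 2.074 T_A.
Vertical: T_A sin 47° + T_B sin 70.8° = 791.
Substituting the horizontal relation into the vertical equation gives 2.69 T_A = 791, so T_A = 294.1 N.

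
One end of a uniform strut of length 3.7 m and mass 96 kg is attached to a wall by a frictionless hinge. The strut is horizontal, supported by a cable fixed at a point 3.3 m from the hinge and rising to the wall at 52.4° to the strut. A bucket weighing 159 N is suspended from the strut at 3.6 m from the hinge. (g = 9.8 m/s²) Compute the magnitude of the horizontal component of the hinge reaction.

Take torques about the hinge: T sin 52.4° · 3.3 = 96×9.8×1.85 + 159×3.6 = 2312.9 N·m.
So T = 2312.9 / (0.7923 × 3.3) = 884.62 N.
ΣF_x = 0: H_x = T cos 52.4° = 539.74 N.

H_x ≈ 540 N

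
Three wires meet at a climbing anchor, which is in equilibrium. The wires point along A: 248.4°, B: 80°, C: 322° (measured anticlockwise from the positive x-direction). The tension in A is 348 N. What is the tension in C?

Resolve: ΣF_x = 348 cos 248.4° + T_B cos 80° + T_C cos 322° = 0.
        ΣF_y = 348 sin 248.4° + T_B sin 80° + T_C sin 322° = 0.
The known terms sum to (-128.1, -323.6) N, so 0.1736 T_B + 0.7880 T_C = 128.1 and 0.9848 T_B − 0.6157 T_C = 323.6.
Solving simultaneously: T_B = 378.1 N, T_C = 79.25 N.

T_C ≈ 79.3 N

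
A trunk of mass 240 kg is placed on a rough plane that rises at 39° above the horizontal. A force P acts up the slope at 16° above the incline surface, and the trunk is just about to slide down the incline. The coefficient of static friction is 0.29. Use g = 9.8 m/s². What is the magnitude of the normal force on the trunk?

On the verge of sliding down the incline, friction equals μN and acts up the slope.
Perpendicular: N + P sin 16° = W cos 39° = 1828 N.
Along incline: P cos 16° + μN = W sin 39° with W sin 39° = 1480 N.
Solving the pair for P and N: P = 1078 N, N = 1531 N (and f = μN = 443.9 N).

N ≈ 1530 N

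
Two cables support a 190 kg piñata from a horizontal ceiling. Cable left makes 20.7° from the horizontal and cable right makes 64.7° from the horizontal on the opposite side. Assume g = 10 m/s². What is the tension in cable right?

Weight W = 190 × 10 = 1900 N acts straight down.
Horizontal: T_left cos 20.7° = T_right cos 64.7°  →  T_left = 0.4569 T_right.
Vertical: T_left sin 20.7° + T_right sin 64.7° = 1900.
Substituting the horizontal relation into the vertical equation gives 1.066 T_right = 1900, so T_right = 1783 N.

T_right ≈ 1780 N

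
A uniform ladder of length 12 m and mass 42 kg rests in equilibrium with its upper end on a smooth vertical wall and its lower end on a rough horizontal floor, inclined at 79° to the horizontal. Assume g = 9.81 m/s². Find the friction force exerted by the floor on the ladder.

Torques about the foot: N_wall · 12 sin 79° = 42×9.81×6 cos 79° → N_wall = 40.044 N.
ΣF_x = 0: f_floor = N_wall = 40.044 N.

f ≈ 40 N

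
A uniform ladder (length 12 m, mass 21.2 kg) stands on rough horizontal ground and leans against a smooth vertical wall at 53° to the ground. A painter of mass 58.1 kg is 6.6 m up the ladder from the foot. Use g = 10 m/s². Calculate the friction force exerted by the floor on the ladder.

Torques about the foot: N_wall · 12 sin 53° = 21.2×10×6 cos 53° + 58.1×10×6.6 cos 53° → N_wall = 320.67 N.
ΣF_x = 0: f_floor = N_wall = 320.67 N.

f ≈ 321 N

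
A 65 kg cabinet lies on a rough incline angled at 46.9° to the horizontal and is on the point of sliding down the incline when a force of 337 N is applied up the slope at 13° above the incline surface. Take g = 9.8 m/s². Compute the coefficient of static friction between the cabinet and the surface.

μ ≈ 0.380

On the verge of sliding down the incline, friction is at its maximum μN and acts up the slope.
Perpendicular to incline: N = W cos 46.9° − P sin 13° = 435.2 − 75.81 = 359.4 N.
Along incline: P cos 13° + μN = W sin 46.9° → μ = (W sin 46.9° − P cos 13°) / N = 0.3805.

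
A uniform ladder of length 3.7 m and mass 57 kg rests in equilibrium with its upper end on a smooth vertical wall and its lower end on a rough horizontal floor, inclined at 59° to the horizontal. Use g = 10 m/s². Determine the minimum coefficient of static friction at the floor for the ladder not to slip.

ΣF_y = 0: N_floor = 57×10 = 570 N.
Torques about the foot: N_wall · 3.7 sin 59° = 57×10×1.85 cos 59° → N_wall = 171.25 N.
ΣF_x = 0: f_floor = N_wall = 171.25 N.
μ_min = f_floor / N_floor = 171.25 / 570 = 0.3004.

μ_min ≈ 0.300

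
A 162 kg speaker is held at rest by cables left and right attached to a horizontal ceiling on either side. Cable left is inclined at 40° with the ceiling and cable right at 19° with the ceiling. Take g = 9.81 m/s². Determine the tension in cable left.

T_left ≈ 1750 N

Weight W = 162 × 9.81 = 1589 N acts straight down.
Horizontal: T_left cos 40° = T_right cos 19°  →  T_right = 0.8102 T_left.
Vertical: T_left sin 40° + T_right sin 19° = 1589.
Substituting the horizontal relation into the vertical equation gives 0.9066 T_left = 1589, so T_left = 1753 N.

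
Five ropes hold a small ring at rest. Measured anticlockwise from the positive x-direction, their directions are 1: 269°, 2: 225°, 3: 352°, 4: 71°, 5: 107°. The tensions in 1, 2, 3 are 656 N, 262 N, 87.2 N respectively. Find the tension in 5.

Resolve: ΣF_x = 656 cos 269° + 262 cos 225° + 87.2 cos 352° + T_4 cos 71° + T_5 cos 107° = 0.
        ΣF_y = 656 sin 269° + 262 sin 225° + 87.2 sin 352° + T_4 sin 71° + T_5 sin 107° = 0.
The known terms sum to (-110.4, -853.3) N, so 0.3256 T_4 − 0.2924 T_5 = 110.4 and 0.9455 T_4 + 0.9563 T_5 = 853.3.
Solving simultaneously: T_4 = 604 N, T_5 = 295.1 N.

T_5 ≈ 295 N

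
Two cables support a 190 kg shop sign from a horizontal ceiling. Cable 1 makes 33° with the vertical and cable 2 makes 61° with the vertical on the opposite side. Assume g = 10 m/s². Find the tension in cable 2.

Angles from the horizontal: cable 1 is 90° − 33° = 57°, cable 2 is 90° − 61° = 29°.
Weight W = 190 × 10 = 1900 N acts straight down.
Horizontal: T_1 cos 57° = T_2 cos 29°  →  T_1 = 1.606 T_2.
Vertical: T_1 sin 57° + T_2 sin 29° = 1900.
Substituting the horizontal relation into the vertical equation gives 1.832 T_2 = 1900, so T_2 = 1037 N.

T_2 ≈ 1040 N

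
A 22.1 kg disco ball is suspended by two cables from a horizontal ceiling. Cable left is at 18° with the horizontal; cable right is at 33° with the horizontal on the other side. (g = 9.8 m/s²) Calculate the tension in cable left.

T_left ≈ 234 N

Weight W = 22.1 × 9.8 = 216.6 N acts straight down.
Horizontal: T_left cos 18° = T_right cos 33°  →  T_right = 1.134 T_left.
Vertical: T_left sin 18° + T_right sin 33° = 216.6.
Substituting the horizontal relation into the vertical equation gives 0.9266 T_left = 216.6, so T_left = 233.7 N.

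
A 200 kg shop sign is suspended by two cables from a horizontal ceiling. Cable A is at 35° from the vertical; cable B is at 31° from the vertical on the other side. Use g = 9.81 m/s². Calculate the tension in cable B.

Angles from the horizontal: cable A is 90° − 35° = 55°, cable B is 90° − 31° = 59°.
Weight W = 200 × 9.81 = 1962 N acts straight down.
Horizontal: T_A cos 55° = T_B cos 59°  →  T_A = 0.8979 T_B.
Vertical: T_A sin 55° + T_B sin 59° = 1962.
Substituting the horizontal relation into the vertical equation gives 1.593 T_B = 1962, so T_B = 1232 N.

T_B ≈ 1230 N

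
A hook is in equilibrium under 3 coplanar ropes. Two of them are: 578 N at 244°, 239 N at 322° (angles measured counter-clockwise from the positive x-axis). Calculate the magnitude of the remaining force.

Sum the known components: ΣF_x = -65.04 N, ΣF_y = -666.6 N.
For equilibrium the remaining force must supply (−ΣF_x, −ΣF_y) = (65.04, 666.6) N.
Magnitude = √((65.04)² + (666.6)²) = 669.8 N; direction = atan2(666.6, 65.04) = 84.4°.

F ≈ 670 N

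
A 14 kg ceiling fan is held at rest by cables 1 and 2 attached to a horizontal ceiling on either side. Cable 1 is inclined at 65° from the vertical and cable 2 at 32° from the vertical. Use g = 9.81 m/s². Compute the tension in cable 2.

Angles from the horizontal: cable 1 is 90° − 65° = 25°, cable 2 is 90° − 32° = 58°.
Weight W = 14 × 9.81 = 137.3 N acts straight down.
Horizontal: T_1 cos 25° = T_2 cos 58°  →  T_1 = 0.5847 T_2.
Vertical: T_1 sin 25° + T_2 sin 58° = 137.3.
Substituting the horizontal relation into the vertical equation gives 1.095 T_2 = 137.3, so T_2 = 125.4 N.

T_2 ≈ 125 N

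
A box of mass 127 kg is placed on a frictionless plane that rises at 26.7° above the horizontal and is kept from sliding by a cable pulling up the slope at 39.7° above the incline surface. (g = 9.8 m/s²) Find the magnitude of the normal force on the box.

Take axes along and perpendicular to the incline. Weight components: W sin 26.7° = 559.2 N down-slope, W cos 26.7° = 1112 N into the surface.
Along incline: T cos 39.7° = W sin 26.7° → T = 726.8 N.
Perpendicular: N = W cos 26.7° − T sin 39.7° = 647.6 N.

N ≈ 648 N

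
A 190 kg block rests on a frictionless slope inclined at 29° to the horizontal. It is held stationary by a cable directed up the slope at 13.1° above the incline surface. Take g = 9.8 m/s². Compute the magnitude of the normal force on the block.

Take axes along and perpendicular to the incline. Weight components: W sin 29° = 902.7 N down-slope, W cos 29° = 1629 N into the surface.
Along incline: T cos 13.1° = W sin 29° → T = 926.8 N.
Perpendicular: N = W cos 29° − T sin 13.1° = 1418 N.

N ≈ 1420 N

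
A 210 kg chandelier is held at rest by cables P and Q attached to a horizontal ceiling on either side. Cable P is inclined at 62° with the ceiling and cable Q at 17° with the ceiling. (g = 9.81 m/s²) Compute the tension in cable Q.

T_Q ≈ 985 N

Weight W = 210 × 9.81 = 2060 N acts straight down.
Horizontal: T_P cos 62° = T_Q cos 17°  →  T_P = 2.037 T_Q.
Vertical: T_P sin 62° + T_Q sin 17° = 2060.
Substituting the horizontal relation into the vertical equation gives 2.091 T_Q = 2060, so T_Q = 985.3 N.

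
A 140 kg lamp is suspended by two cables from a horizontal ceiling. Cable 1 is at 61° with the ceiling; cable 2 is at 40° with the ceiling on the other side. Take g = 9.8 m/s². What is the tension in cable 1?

T_1 ≈ 1070 N

Weight W = 140 × 9.8 = 1372 N acts straight down.
Horizontal: T_1 cos 61° = T_2 cos 40°  →  T_2 = 0.6329 T_1.
Vertical: T_1 sin 61° + T_2 sin 40° = 1372.
Substituting the horizontal relation into the vertical equation gives 1.281 T_1 = 1372, so T_1 = 1071 N.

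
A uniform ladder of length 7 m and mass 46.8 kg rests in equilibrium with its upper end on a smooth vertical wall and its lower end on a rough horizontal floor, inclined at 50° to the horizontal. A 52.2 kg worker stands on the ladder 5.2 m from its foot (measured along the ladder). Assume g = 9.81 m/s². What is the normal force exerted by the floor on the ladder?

ΣF_y = 0: N_floor = 46.8×9.81 + 52.2×9.81 = 971.19 N.

N_floor ≈ 971 N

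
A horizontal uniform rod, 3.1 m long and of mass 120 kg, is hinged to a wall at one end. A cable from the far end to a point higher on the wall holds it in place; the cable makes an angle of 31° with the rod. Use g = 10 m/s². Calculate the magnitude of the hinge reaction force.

|H| ≈ 1160 N

Take torques about the hinge: T sin 31° · 3.1 = 120×10×1.55 = 1860 N·m.
So T = 1860 / (0.5150 × 3.1) = 1165 N.
ΣF_x = 0: H_x = T cos 31° = 998.57 N.
ΣF_y = 0: H_y = (120×10) − T sin 31° = 1200 − 600 = 600 N.
|H| = √(H_x² + H_y²) = √((998.57)² + (600)²) = 1165 N.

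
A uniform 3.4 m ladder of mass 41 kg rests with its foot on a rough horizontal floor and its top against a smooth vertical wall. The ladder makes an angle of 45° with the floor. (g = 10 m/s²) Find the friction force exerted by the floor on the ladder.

Torques about the foot: N_wall · 3.4 sin 45° = 41×10×1.7 cos 45° → N_wall = 205 N.
ΣF_x = 0: f_floor = N_wall = 205 N.

f ≈ 205 N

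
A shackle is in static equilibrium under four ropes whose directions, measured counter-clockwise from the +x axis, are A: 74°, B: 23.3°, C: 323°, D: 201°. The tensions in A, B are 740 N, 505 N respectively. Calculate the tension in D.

Resolve: ΣF_x = 740 cos 74° + 505 cos 23.3° + T_C cos 323° + T_D cos 201° = 0.
        ΣF_y = 740 sin 74° + 505 sin 23.3° + T_C sin 323° + T_D sin 201° = 0.
The known terms sum to (667.8, 911.1) N, so 0.7986 T_C − 0.9336 T_D = -667.8 and -0.6018 T_C − 0.3584 T_D = -911.1.
Solving simultaneously: T_C = 720.8 N, T_D = 1332 N.

T_D ≈ 1330 N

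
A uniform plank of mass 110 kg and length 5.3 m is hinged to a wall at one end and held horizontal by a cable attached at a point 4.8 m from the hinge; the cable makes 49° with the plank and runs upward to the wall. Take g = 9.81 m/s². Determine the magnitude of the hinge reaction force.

|H| ≈ 708 N

Take torques about the hinge: T sin 49° · 4.8 = 110×9.81×2.65 = 2859.6 N·m.
So T = 2859.6 / (0.7547 × 4.8) = 789.38 N.
ΣF_x = 0: H_x = T cos 49° = 517.88 N.
ΣF_y = 0: H_y = (110×9.81) − T sin 49° = 1079.1 − 595.75 = 483.35 N.
|H| = √(H_x² + H_y²) = √((517.88)² + (483.35)²) = 708.4 N.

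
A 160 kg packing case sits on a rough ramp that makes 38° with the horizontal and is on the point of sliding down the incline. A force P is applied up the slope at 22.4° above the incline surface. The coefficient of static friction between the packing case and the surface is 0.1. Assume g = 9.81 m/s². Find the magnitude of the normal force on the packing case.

On the verge of sliding down the incline, friction equals μN and acts up the slope.
Perpendicular: N + P sin 22.4° = W cos 38° = 1237 N.
Along incline: P cos 22.4° + μN = W sin 38° with W sin 38° = 966.3 N.
Solving the pair for P and N: P = 950.6 N, N = 874.6 N (and f = μN = 87.46 N).

N ≈ 875 N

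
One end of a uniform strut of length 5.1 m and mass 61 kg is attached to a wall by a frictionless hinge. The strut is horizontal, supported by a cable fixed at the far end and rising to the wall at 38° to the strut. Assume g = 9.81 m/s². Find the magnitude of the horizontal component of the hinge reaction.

H_x ≈ 383 N

Take torques about the hinge: T sin 38° · 5.1 = 61×9.81×2.55 = 1525.9 N·m.
So T = 1525.9 / (0.6157 × 5.1) = 485.99 N.
ΣF_x = 0: H_x = T cos 38° = 382.96 N.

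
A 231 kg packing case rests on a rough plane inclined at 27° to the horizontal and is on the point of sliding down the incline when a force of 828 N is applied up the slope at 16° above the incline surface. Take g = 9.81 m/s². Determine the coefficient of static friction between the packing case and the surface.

On the verge of sliding down the incline, friction is at its maximum μN and acts up the slope.
Perpendicular to incline: N = W cos 27° − P sin 16° = 2019 − 228.2 = 1791 N.
Along incline: P cos 16° + μN = W sin 27° → μ = (W sin 27° − P cos 16°) / N = 0.13.

μ ≈ 0.130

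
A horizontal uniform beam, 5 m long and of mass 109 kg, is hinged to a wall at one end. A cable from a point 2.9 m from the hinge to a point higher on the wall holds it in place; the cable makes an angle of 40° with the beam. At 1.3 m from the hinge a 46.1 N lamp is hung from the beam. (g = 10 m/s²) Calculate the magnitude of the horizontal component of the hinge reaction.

H_x ≈ 1140 N

Take torques about the hinge: T sin 40° · 2.9 = 109×10×2.5 + 46.1×1.3 = 2784.9 N·m.
So T = 2784.9 / (0.6428 × 2.9) = 1494 N.
ΣF_x = 0: H_x = T cos 40° = 1144.5 N.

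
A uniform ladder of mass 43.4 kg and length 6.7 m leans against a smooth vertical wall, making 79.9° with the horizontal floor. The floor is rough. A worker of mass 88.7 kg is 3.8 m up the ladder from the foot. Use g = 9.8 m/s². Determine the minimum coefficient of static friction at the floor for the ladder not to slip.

ΣF_y = 0: N_floor = 43.4×9.8 + 88.7×9.8 = 1294.6 N.
Torques about the foot: N_wall · 6.7 sin 79.9° = 43.4×9.8×3.35 cos 79.9° + 88.7×9.8×3.8 cos 79.9° → N_wall = 125.7 N.
ΣF_x = 0: f_floor = N_wall = 125.7 N.
μ_min = f_floor / N_floor = 125.7 / 1294.6 = 0.0971.

μ_min ≈ 0.0971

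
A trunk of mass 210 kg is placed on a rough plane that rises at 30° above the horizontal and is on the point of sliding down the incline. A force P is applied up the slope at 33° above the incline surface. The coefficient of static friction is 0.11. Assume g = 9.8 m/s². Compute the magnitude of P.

P ≈ 1070 N

On the verge of sliding down the incline, friction equals μN and acts up the slope.
Perpendicular: N + P sin 33° = W cos 30° = 1782 N.
Along incline: P cos 33° + μN = W sin 30° with W sin 30° = 1029 N.
Solving the pair for P and N: P = 1070 N, N = 1200 N (and f = μN = 132 N).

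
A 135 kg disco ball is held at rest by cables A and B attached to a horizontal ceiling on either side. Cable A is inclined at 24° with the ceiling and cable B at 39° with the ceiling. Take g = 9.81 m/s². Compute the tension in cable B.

Weight W = 135 × 9.81 = 1324 N acts straight down.
Horizontal: T_A cos 24° = T_B cos 39°  →  T_A = 0.8507 T_B.
Vertical: T_A sin 24° + T_B sin 39° = 1324.
Substituting the horizontal relation into the vertical equation gives 0.9753 T_B = 1324, so T_B = 1358 N.

T_B ≈ 1360 N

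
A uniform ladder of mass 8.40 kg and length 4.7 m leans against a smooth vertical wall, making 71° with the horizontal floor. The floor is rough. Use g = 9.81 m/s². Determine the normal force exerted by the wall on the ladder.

Torques about the foot: N_wall · 4.7 sin 71° = 8.40×9.81×2.35 cos 71° → N_wall = 14.187 N.

N_wall ≈ 14.2 N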